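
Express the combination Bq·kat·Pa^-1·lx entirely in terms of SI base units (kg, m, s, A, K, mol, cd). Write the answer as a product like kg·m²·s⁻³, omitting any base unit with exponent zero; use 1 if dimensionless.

kg⁻¹·m⁻¹·mol·cd

Bq = 1/s = s⁻¹ (activity is decays per second).
kat = mol/s = s⁻¹·mol (catalytic activity).
Pa = N/m² (pressure = force per area),
    = kg·m⁻¹·s⁻².
So Pa⁻¹ = kg⁻¹·m·s².
lx = lm/m² (illuminance = luminous flux per area),
    = m⁻²·cd.
Combining: Bq·kat·Pa⁻¹·lx = s⁻¹ · (s⁻¹·mol) · (kg⁻¹·m·s²) · (m⁻²·cd) = kg⁻¹·m⁻¹·mol·cd.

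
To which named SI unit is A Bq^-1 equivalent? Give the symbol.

Bq = s⁻¹.
So Bq⁻¹ = s.
Combining: A·Bq⁻¹ = A · s = s·A.
s·A is the base-SI form of the coulomb.

C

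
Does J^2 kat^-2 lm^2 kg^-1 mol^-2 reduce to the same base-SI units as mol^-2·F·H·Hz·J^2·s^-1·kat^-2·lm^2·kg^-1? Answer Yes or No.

Left side:
  J = kg·m²·s⁻².
  So J² = kg²·m⁴·s⁻⁴.
  kat = s⁻¹·mol.
  So kat⁻² = s²·mol⁻².
  lm = cd.
  So lm² = cd².
  Combining: J²·kat⁻²·lm²·kg⁻¹·mol⁻² = (kg²·m⁴·s⁻⁴) · (s²·mol⁻²) · cd² · kg⁻¹ · mol⁻² = kg·m⁴·s⁻²·mol⁻⁴·cd².
Right side:
  F = kg⁻¹·m⁻²·s⁴·A².
  H = kg·m²·s⁻²·A⁻².
  Hz = s⁻¹.
  J = kg·m²·s⁻².
  So J² = kg²·m⁴·s⁻⁴.
  kat = s⁻¹·mol.
  So kat⁻² = s²·mol⁻².
  lm = cd.
  So lm² = cd².
  Combining: mol⁻²·F·H·Hz·J²·s⁻¹·kat⁻²·lm²·kg⁻¹ = mol⁻² · (kg⁻¹·m⁻²·s⁴·A²) · (kg·m²·s⁻²·A⁻²) · s⁻¹ · (kg²·m⁴·s⁻⁴) · s⁻¹ · (s²·mol⁻²) · cd² · kg⁻¹ = kg·m⁴·s⁻²·mol⁻⁴·cd².
Both reduce to kg·m⁴·s⁻²·mol⁻⁴·cd².

Yes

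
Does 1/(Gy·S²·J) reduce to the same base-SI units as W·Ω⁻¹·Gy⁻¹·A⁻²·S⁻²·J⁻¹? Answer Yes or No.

Yes

Left side:
  Gy = m²·s⁻².
  So Gy⁻¹ = m⁻²·s².
  S = kg⁻¹·m⁻²·s³·A².
  So S⁻² = kg²·m⁴·s⁻⁶·A⁻⁴.
  J = kg·m²·s⁻².
  So J⁻¹ = kg⁻¹·m⁻²·s².
  Combining: Gy⁻¹·S⁻²·J⁻¹ = (m⁻²·s²) · (kg²·m⁴·s⁻⁶·A⁻⁴) · (kg⁻¹·m⁻²·s²) = kg·s⁻²·A⁻⁴.
Right side:
  W = J/s (power = energy per time),
      = kg·m²·s⁻³.
  Ω = V/A (resistance = voltage per current),
      = kg·m²·s⁻³·A⁻².
  So Ω⁻¹ = kg⁻¹·m⁻²·s³·A².
  Gy = J/kg (absorbed dose = energy per mass),
      = m²·s⁻².
  So Gy⁻¹ = m⁻²·s².
  S = 1/Ω (conductance is reciprocal resistance),
      = kg⁻¹·m⁻²·s³·A².
  So S⁻² = kg²·m⁴·s⁻⁶·A⁻⁴.
  J = N·m (work = force × distance),
      = kg·m²·s⁻².
  So J⁻¹ = kg⁻¹·m⁻²·s².
  Combining: W·Ω⁻¹·Gy⁻¹·A⁻²·S⁻²·J⁻¹ = (kg·m²·s⁻³) · (kg⁻¹·m⁻²·s³·A²) · (m⁻²·s²) · A⁻² · (kg²·m⁴·s⁻⁶·A⁻⁴) · (kg⁻¹·m⁻²·s²) = kg·s⁻²·A⁻⁴.
Both reduce to kg·s⁻²·A⁻⁴.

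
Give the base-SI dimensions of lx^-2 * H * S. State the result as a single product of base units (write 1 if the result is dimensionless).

m⁴·s·cd⁻²

lx = lm/m² (illuminance = luminous flux per area),
    = m⁻²·cd.
So lx⁻² = m⁴·cd⁻².
H = Wb/A (inductance = flux per current),
    = kg·m²·s⁻²·A⁻².
S = 1/Ω (conductance is reciprocal resistance),
    = kg⁻¹·m⁻²·s³·A².
Combining: lx⁻²·H·S = (m⁴·cd⁻²) · (kg·m²·s⁻²·A⁻²) · (kg⁻¹·m⁻²·s³·A²) = m⁴·s·cd⁻².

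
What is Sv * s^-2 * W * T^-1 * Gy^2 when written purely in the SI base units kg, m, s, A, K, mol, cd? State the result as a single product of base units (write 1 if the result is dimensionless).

m⁸·s⁻⁹·A

Sv = J/kg (equivalent dose = energy per mass),
    = m²·s⁻².
W = J/s (power = energy per time),
    = kg·m²·s⁻³.
T = Wb/m² (flux density = flux per area),
    = kg·s⁻²·A⁻¹.
So T⁻¹ = kg⁻¹·s²·A.
Gy = J/kg (absorbed dose = energy per mass),
    = m²·s⁻².
So Gy² = m⁴·s⁻⁴.
Combining: Sv·s⁻²·W·T⁻¹·Gy² = (m²·s⁻²) · s⁻² · (kg·m²·s⁻³) · (kg⁻¹·s²·A) · (m⁴·s⁻⁴) = m⁸·s⁻⁹·A.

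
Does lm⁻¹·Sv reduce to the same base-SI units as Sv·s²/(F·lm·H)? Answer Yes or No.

Left side:
  lm = cd·sr = cd (luminous flux; sr is dimensionless).
  So lm⁻¹ = cd⁻¹.
  Sv = J/kg (equivalent dose = energy per mass),
      = m²·s⁻².
  Combining: lm⁻¹·Sv = cd⁻¹ · (m²·s⁻²) = m²·s⁻²·cd⁻¹.
Right side:
  Sv = J/kg (equivalent dose = energy per mass),
      = m²·s⁻².
  F = C/V (capacitance = charge per voltage),
      = A·s/(kg·m²·s⁻³·A⁻¹) (substituting C and V),
      = kg⁻¹·m⁻²·s⁴·A².
  So F⁻¹ = kg·m²·s⁻⁴·A⁻².
  lm = cd·sr = cd (luminous flux; sr is dimensionless).
  So lm⁻¹ = cd⁻¹.
  H = Wb/A (inductance = flux per current),
      = kg·m²·s⁻²·A⁻².
  So H⁻¹ = kg⁻¹·m⁻²·s²·A².
  Combining: Sv·F⁻¹·lm⁻¹·H⁻¹·s² = (m²·s⁻²) · (kg·m²·s⁻⁴·A⁻²) · cd⁻¹ · (kg⁻¹·m⁻²·s²·A²) · s² = m²·s⁻²·cd⁻¹.
Both reduce to m²·s⁻²·cd⁻¹.

Yes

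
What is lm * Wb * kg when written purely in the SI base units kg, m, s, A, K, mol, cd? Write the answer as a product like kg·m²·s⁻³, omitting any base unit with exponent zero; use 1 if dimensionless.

lm = cd·sr = cd (luminous flux; sr is dimensionless).
Wb = V·s (flux: a volt is a weber per second),
    = kg·m²·s⁻²·A⁻¹.
Combining: lm·Wb·kg = cd · (kg·m²·s⁻²·A⁻¹) · kg = kg²·m²·s⁻²·A⁻¹·cd.

kg²·m²·s⁻²·A⁻¹·cd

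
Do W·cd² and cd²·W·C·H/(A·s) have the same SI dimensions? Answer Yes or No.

Left side:
  W = kg·m²·s⁻³.
  Combining: W·cd² = (kg·m²·s⁻³) · cd² = kg·m²·s⁻³·cd².
Right side:
  W = J/s (power = energy per time),
      = kg·m²·s⁻³.
  C = A·s = s·A (charge = current × time).
  H = Wb/A (inductance = flux per current),
      = kg·m²·s⁻²·A⁻².
  Combining: cd²·A⁻¹·W·s⁻¹·C·H = cd² · A⁻¹ · (kg·m²·s⁻³) · s⁻¹ · (s·A) · (kg·m²·s⁻²·A⁻²) = kg²·m⁴·s⁻⁵·A⁻²·cd².
Left is kg·m²·s⁻³·cd²; right is kg²·m⁴·s⁻⁵·A⁻²·cd² — different.

No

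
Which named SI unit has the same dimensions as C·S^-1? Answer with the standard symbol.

Wb

C = s·A.
S = kg⁻¹·m⁻²·s³·A².
So S⁻¹ = kg·m²·s⁻³·A⁻².
Combining: C·S⁻¹ = (s·A) · (kg·m²·s⁻³·A⁻²) = kg·m²·s⁻²·A⁻¹.
kg·m²·s⁻²·A⁻¹ is the base-SI form of the weber.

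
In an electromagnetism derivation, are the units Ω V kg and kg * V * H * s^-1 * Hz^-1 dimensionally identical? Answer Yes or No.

Left side:
  Ω = V/A (resistance = voltage per current),
      = kg·m²·s⁻³·A⁻².
  V = W/A (potential = power per current),
      = kg·m²·s⁻³·A⁻¹.
  Combining: Ω·V·kg = (kg·m²·s⁻³·A⁻²) · (kg·m²·s⁻³·A⁻¹) · kg = kg³·m⁴·s⁻⁶·A⁻³.
Right side:
  V = W/A (potential = power per current),
      = kg·m²·s⁻³·A⁻¹.
  H = Wb/A (inductance = flux per current),
      = kg·m²·s⁻²·A⁻².
  Hz = 1/s = s⁻¹ (frequency is cycles per second).
  So Hz⁻¹ = s.
  Combining: kg·V·H·s⁻¹·Hz⁻¹ = kg · (kg·m²·s⁻³·A⁻¹) · (kg·m²·s⁻²·A⁻²) · s⁻¹ · s = kg³·m⁴·s⁻⁵·A⁻³.
Left is kg³·m⁴·s⁻⁶·A⁻³; right is kg³·m⁴·s⁻⁵·A⁻³ — different.

No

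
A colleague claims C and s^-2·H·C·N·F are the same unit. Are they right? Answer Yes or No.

No

Left side:
  C = A·s = s·A (charge = current × time).
Right side:
  H = Wb/A (inductance = flux per current),
      = kg·m²·s⁻²·A⁻².
  C = A·s = s·A (charge = current × time).
  N = kg·m/s² = kg·m·s⁻² (force = mass × acceleration).
  F = C/V (capacitance = charge per voltage),
      = A·s/(kg·m²·s⁻³·A⁻¹) (substituting C and V),
      = kg⁻¹·m⁻²·s⁴·A².
  Combining: s⁻²·H·C·N·F = s⁻² · (kg·m²·s⁻²·A⁻²) · (s·A) · (kg·m·s⁻²) · (kg⁻¹·m⁻²·s⁴·A²) = kg·m·s⁻¹·A.
Left is s·A; right is kg·m·s⁻¹·A — different.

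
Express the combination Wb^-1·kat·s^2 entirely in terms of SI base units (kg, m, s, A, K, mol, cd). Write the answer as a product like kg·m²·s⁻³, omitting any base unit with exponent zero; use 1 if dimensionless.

Wb = kg·m²·s⁻²·A⁻¹.
So Wb⁻¹ = kg⁻¹·m⁻²·s²·A.
kat = s⁻¹·mol.
Combining: Wb⁻¹·kat·s² = (kg⁻¹·m⁻²·s²·A) · (s⁻¹·mol) · s² = kg⁻¹·m⁻²·s³·A·mol.

kg⁻¹·m⁻²·s³·A·mol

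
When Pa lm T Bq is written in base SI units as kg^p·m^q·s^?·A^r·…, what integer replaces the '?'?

Pa = N/m² (pressure = force per area),
    = kg·m⁻¹·s⁻².
lm = cd·sr = cd (luminous flux; sr is dimensionless).
T = Wb/m² (flux density = flux per area),
    = kg·s⁻²·A⁻¹.
Bq = 1/s = s⁻¹ (activity is decays per second).
Combining: Pa·lm·T·Bq = (kg·m⁻¹·s⁻²) · cd · (kg·s⁻²·A⁻¹) · s⁻¹ = kg²·m⁻¹·s⁻⁵·A⁻¹·cd.
The exponent of s is -5.

-5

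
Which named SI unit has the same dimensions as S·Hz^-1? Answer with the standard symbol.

S = kg⁻¹·m⁻²·s³·A².
Hz = s⁻¹.
So Hz⁻¹ = s.
Combining: S·Hz⁻¹ = (kg⁻¹·m⁻²·s³·A²) · s = kg⁻¹·m⁻²·s⁴·A².
kg⁻¹·m⁻²·s⁴·A² is the base-SI form of the farad.

F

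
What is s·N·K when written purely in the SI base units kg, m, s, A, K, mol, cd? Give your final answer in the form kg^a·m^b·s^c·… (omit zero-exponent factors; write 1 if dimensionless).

kg·m·s⁻¹·K

N = kg·m/s² = kg·m·s⁻² (force = mass × acceleration).
Combining: s·N·K = s · (kg·m·s⁻²) · K = kg·m·s⁻¹·K.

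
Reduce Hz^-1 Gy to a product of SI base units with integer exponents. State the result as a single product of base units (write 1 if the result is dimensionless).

Hz = 1/s = s⁻¹ (frequency is cycles per second).
So Hz⁻¹ = s.
Gy = J/kg (absorbed dose = energy per mass),
    = m²·s⁻².
Combining: Hz⁻¹·Gy = s · (m²·s⁻²) = m²·s⁻¹.

m²·s⁻¹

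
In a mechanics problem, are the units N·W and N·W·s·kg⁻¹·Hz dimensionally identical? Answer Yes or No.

No

Left side:
  N = kg·m·s⁻².
  W = kg·m²·s⁻³.
  Combining: N·W = (kg·m·s⁻²) · (kg·m²·s⁻³) = kg²·m³·s⁻⁵.
Right side:
  N = kg·m·s⁻².
  W = kg·m²·s⁻³.
  Hz = s⁻¹.
  Combining: N·W·s·kg⁻¹·Hz = (kg·m·s⁻²) · (kg·m²·s⁻³) · s · kg⁻¹ · s⁻¹ = kg·m³·s⁻⁵.
Left is kg²·m³·s⁻⁵; right is kg·m³·s⁻⁵ — different.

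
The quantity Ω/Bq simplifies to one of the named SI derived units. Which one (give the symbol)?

H

Ω = kg·m²·s⁻³·A⁻².
Bq = s⁻¹.
So Bq⁻¹ = s.
Combining: Ω·Bq⁻¹ = (kg·m²·s⁻³·A⁻²) · s = kg·m²·s⁻²·A⁻².
kg·m²·s⁻²·A⁻² is the base-SI form of the henry.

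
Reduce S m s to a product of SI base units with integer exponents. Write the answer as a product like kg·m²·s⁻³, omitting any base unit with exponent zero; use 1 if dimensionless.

kg⁻¹·m⁻¹·s⁴·A²

S = 1/Ω (conductance is reciprocal resistance),
    = kg⁻¹·m⁻²·s³·A².
Combining: S·m·s = (kg⁻¹·m⁻²·s³·A²) · m · s = kg⁻¹·m⁻¹·s⁴·A².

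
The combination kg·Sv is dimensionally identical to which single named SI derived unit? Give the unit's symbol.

J

Sv = J/kg (equivalent dose = energy per mass),
    = m²·s⁻².
Combining: kg·Sv = kg · (m²·s⁻²) = kg·m²·s⁻².
kg·m²·s⁻² is the base-SI form of the joule.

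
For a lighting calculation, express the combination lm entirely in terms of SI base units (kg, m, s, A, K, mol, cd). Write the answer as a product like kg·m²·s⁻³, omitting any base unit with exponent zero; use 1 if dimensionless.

lm = cd.

cd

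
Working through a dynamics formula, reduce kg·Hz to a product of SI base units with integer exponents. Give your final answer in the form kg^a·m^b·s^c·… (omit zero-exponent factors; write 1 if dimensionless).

kg·s⁻¹

Hz = 1/s = s⁻¹ (frequency is cycles per second).
Combining: kg·Hz = kg · s⁻¹ = kg·s⁻¹.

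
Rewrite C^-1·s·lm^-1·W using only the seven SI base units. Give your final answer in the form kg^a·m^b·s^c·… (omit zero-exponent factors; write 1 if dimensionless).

C = s·A.
So C⁻¹ = s⁻¹·A⁻¹.
lm = cd.
So lm⁻¹ = cd⁻¹.
W = kg·m²·s⁻³.
Combining: C⁻¹·s·lm⁻¹·W = (s⁻¹·A⁻¹) · s · cd⁻¹ · (kg·m²·s⁻³) = kg·m²·s⁻³·A⁻¹·cd⁻¹.

kg·m²·s⁻³·A⁻¹·cd⁻¹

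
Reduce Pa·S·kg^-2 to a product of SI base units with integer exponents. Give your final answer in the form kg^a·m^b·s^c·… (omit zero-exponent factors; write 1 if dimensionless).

kg⁻²·m⁻³·s·A²

Pa = N/m² (pressure = force per area),
    = kg·m⁻¹·s⁻².
S = 1/Ω (conductance is reciprocal resistance),
    = kg⁻¹·m⁻²·s³·A².
Combining: Pa·S·kg⁻² = (kg·m⁻¹·s⁻²) · (kg⁻¹·m⁻²·s³·A²) · kg⁻² = kg⁻²·m⁻³·s·A².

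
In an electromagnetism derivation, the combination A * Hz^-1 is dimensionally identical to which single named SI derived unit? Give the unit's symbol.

C

Hz = s⁻¹.
So Hz⁻¹ = s.
Combining: A·Hz⁻¹ = A · s = s·A.
s·A is the base-SI form of the coulomb.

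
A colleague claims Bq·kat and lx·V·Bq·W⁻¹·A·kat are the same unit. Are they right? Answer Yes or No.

No

Left side:
  Bq = s⁻¹.
  kat = s⁻¹·mol.
  Combining: Bq·kat = s⁻¹ · (s⁻¹·mol) = s⁻²·mol.
Right side:
  lx = lm/m² (illuminance = luminous flux per area),
      = m⁻²·cd.
  V = W/A (potential = power per current),
      = kg·m²·s⁻³·A⁻¹.
  Bq = 1/s = s⁻¹ (activity is decays per second).
  W = J/s (power = energy per time),
      = kg·m²·s⁻³.
  So W⁻¹ = kg⁻¹·m⁻²·s³.
  kat = mol/s = s⁻¹·mol (catalytic activity).
  Combining: lx·V·Bq·W⁻¹·A·kat = (m⁻²·cd) · (kg·m²·s⁻³·A⁻¹) · s⁻¹ · (kg⁻¹·m⁻²·s³) · A · (s⁻¹·mol) = m⁻²·s⁻²·mol·cd.
Left is s⁻²·mol; right is m⁻²·s⁻²·mol·cd — different.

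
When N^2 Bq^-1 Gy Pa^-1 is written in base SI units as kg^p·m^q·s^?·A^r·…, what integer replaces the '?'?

-3

N = kg·m·s⁻².
So N² = kg²·m²·s⁻⁴.
Bq = s⁻¹.
So Bq⁻¹ = s.
Gy = m²·s⁻².
Pa = kg·m⁻¹·s⁻².
So Pa⁻¹ = kg⁻¹·m·s².
Combining: N²·Bq⁻¹·Gy·Pa⁻¹ = (kg²·m²·s⁻⁴) · s · (m²·s⁻²) · (kg⁻¹·m·s²) = kg·m⁵·s⁻³.
The exponent of s is -3.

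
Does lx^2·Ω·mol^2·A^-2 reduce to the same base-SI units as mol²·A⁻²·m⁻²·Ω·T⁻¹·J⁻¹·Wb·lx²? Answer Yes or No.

No

Left side:
  lx = lm/m² (illuminance = luminous flux per area),
      = m⁻²·cd.
  So lx² = m⁻⁴·cd².
  Ω = V/A (resistance = voltage per current),
      = kg·m²·s⁻³·A⁻².
  Combining: lx²·Ω·mol²·A⁻² = (m⁻⁴·cd²) · (kg·m²·s⁻³·A⁻²) · mol² · A⁻² = kg·m⁻²·s⁻³·A⁻⁴·mol²·cd².
Right side:
  Ω = kg·m²·s⁻³·A⁻².
  T = kg·s⁻²·A⁻¹.
  So T⁻¹ = kg⁻¹·s²·A.
  J = kg·m²·s⁻².
  So J⁻¹ = kg⁻¹·m⁻²·s².
  Wb = kg·m²·s⁻²·A⁻¹.
  lx = m⁻²·cd.
  So lx² = m⁻⁴·cd².
  Combining: mol²·A⁻²·m⁻²·Ω·T⁻¹·J⁻¹·Wb·lx² = mol² · A⁻² · m⁻² · (kg·m²·s⁻³·A⁻²) · (kg⁻¹·s²·A) · (kg⁻¹·m⁻²·s²) · (kg·m²·s⁻²·A⁻¹) · (m⁻⁴·cd²) = m⁻⁴·s⁻¹·A⁻⁴·mol²·cd².
Left is kg·m⁻²·s⁻³·A⁻⁴·mol²·cd²; right is m⁻⁴·s⁻¹·A⁻⁴·mol²·cd² — different.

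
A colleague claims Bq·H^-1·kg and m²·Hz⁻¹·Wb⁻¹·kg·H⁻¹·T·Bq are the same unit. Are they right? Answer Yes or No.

Left side:
  Bq = s⁻¹.
  H = kg·m²·s⁻²·A⁻².
  So H⁻¹ = kg⁻¹·m⁻²·s²·A².
  Combining: Bq·H⁻¹·kg = s⁻¹ · (kg⁻¹·m⁻²·s²·A²) · kg = m⁻²·s·A².
Right side:
  Hz = 1/s = s⁻¹ (frequency is cycles per second).
  So Hz⁻¹ = s.
  Wb = V·s (flux: a volt is a weber per second),
      = kg·m²·s⁻²·A⁻¹.
  So Wb⁻¹ = kg⁻¹·m⁻²·s²·A.
  H = Wb/A (inductance = flux per current),
      = kg·m²·s⁻²·A⁻².
  So H⁻¹ = kg⁻¹·m⁻²·s²·A².
  T = Wb/m² (flux density = flux per area),
      = kg·s⁻²·A⁻¹.
  Bq = 1/s = s⁻¹ (activity is decays per second).
  Combining: m²·Hz⁻¹·Wb⁻¹·kg·H⁻¹·T·Bq = m² · s · (kg⁻¹·m⁻²·s²·A) · kg · (kg⁻¹·m⁻²·s²·A²) · (kg·s⁻²·A⁻¹) · s⁻¹ = m⁻²·s²·A².
Left is m⁻²·s·A²; right is m⁻²·s²·A² — different.

No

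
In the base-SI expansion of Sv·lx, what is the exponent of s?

-2

Sv = m²·s⁻².
lx = m⁻²·cd.
Combining: Sv·lx = (m²·s⁻²) · (m⁻²·cd) = s⁻²·cd.
The exponent of s is -2.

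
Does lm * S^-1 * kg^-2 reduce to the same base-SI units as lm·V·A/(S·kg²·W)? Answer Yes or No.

Yes

Left side:
  lm = cd·sr = cd (luminous flux; sr is dimensionless).
  S = 1/Ω (conductance is reciprocal resistance),
      = kg⁻¹·m⁻²·s³·A².
  So S⁻¹ = kg·m²·s⁻³·A⁻².
  Combining: lm·S⁻¹·kg⁻² = cd · (kg·m²·s⁻³·A⁻²) · kg⁻² = kg⁻¹·m²·s⁻³·A⁻²·cd.
Right side:
  lm = cd·sr = cd (luminous flux; sr is dimensionless).
  S = 1/Ω (conductance is reciprocal resistance),
      = kg⁻¹·m⁻²·s³·A².
  So S⁻¹ = kg·m²·s⁻³·A⁻².
  V = W/A (potential = power per current),
      = kg·m²·s⁻³·A⁻¹.
  W = J/s (power = energy per time),
      = kg·m²·s⁻³.
  So W⁻¹ = kg⁻¹·m⁻²·s³.
  Combining: lm·S⁻¹·kg⁻²·V·A·W⁻¹ = cd · (kg·m²·s⁻³·A⁻²) · kg⁻² · (kg·m²·s⁻³·A⁻¹) · A · (kg⁻¹·m⁻²·s³) = kg⁻¹·m²·s⁻³·A⁻²·cd.
Both reduce to kg⁻¹·m²·s⁻³·A⁻²·cd.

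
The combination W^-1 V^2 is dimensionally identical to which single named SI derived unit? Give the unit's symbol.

W = J/s (power = energy per time),
    = kg·m²·s⁻³.
So W⁻¹ = kg⁻¹·m⁻²·s³.
V = W/A (potential = power per current),
    = kg·m²·s⁻³·A⁻¹.
So V² = kg²·m⁴·s⁻⁶·A⁻².
Combining: W⁻¹·V² = (kg⁻¹·m⁻²·s³) · (kg²·m⁴·s⁻⁶·A⁻²) = kg·m²·s⁻³·A⁻².
kg·m²·s⁻³·A⁻² is the base-SI form of the ohm.

Ω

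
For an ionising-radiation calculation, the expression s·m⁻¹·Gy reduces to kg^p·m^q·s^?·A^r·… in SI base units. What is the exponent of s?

Gy = J/kg (absorbed dose = energy per mass),
    = m²·s⁻².
Combining: s·m⁻¹·Gy = s · m⁻¹ · (m²·s⁻²) = m·s⁻¹.
The exponent of s is -1.

-1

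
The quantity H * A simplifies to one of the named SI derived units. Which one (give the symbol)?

Wb

H = Wb/A (inductance = flux per current),
    = kg·m²·s⁻²·A⁻².
Combining: H·A = (kg·m²·s⁻²·A⁻²) · A = kg·m²·s⁻²·A⁻¹.
kg·m²·s⁻²·A⁻¹ is the base-SI form of the weber.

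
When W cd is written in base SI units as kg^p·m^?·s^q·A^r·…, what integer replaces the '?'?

W = J/s (power = energy per time),
    = kg·m²·s⁻³.
Combining: W·cd = (kg·m²·s⁻³) · cd = kg·m²·s⁻³·cd.
The exponent of m is 2.

2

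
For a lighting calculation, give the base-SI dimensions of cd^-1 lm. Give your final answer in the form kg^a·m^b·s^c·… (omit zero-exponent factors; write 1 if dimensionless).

1

lm = cd·sr = cd (luminous flux; sr is dimensionless).
Combining: cd⁻¹·lm = cd⁻¹ · cd = 1.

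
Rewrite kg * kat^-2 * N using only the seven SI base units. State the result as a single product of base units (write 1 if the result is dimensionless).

kg²·m·mol⁻²

kat = s⁻¹·mol.
So kat⁻² = s²·mol⁻².
N = kg·m·s⁻².
Combining: kg·kat⁻²·N = kg · (s²·mol⁻²) · (kg·m·s⁻²) = kg²·m·mol⁻².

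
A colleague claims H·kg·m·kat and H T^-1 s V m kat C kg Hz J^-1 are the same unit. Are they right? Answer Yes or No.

No

Left side:
  H = kg·m²·s⁻²·A⁻².
  kat = s⁻¹·mol.
  Combining: H·kg·m·kat = (kg·m²·s⁻²·A⁻²) · kg · m · (s⁻¹·mol) = kg²·m³·s⁻³·A⁻²·mol.
Right side:
  H = kg·m²·s⁻²·A⁻².
  T = kg·s⁻²·A⁻¹.
  So T⁻¹ = kg⁻¹·s²·A.
  V = kg·m²·s⁻³·A⁻¹.
  kat = s⁻¹·mol.
  C = s·A.
  Hz = s⁻¹.
  J = kg·m²·s⁻².
  So J⁻¹ = kg⁻¹·m⁻²·s².
  Combining: H·T⁻¹·s·V·m·kat·C·kg·Hz·J⁻¹ = (kg·m²·s⁻²·A⁻²) · (kg⁻¹·s²·A) · s · (kg·m²·s⁻³·A⁻¹) · m · (s⁻¹·mol) · (s·A) · kg · s⁻¹ · (kg⁻¹·m⁻²·s²) = kg·m³·s⁻¹·A⁻¹·mol.
Left is kg²·m³·s⁻³·A⁻²·mol; right is kg·m³·s⁻¹·A⁻¹·mol — different.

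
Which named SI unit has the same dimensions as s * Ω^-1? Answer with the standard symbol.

F

Ω = V/A (resistance = voltage per current),
    = kg·m²·s⁻³·A⁻².
So Ω⁻¹ = kg⁻¹·m⁻²·s³·A².
Combining: s·Ω⁻¹ = s · (kg⁻¹·m⁻²·s³·A²) = kg⁻¹·m⁻²·s⁴·A².
kg⁻¹·m⁻²·s⁴·A² is the base-SI form of the farad.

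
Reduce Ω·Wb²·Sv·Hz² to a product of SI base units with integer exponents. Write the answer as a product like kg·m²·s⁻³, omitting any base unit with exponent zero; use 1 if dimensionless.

kg³·m⁸·s⁻¹¹·A⁻⁴

Ω = V/A (resistance = voltage per current),
    = kg·m²·s⁻³·A⁻².
Wb = V·s (flux: a volt is a weber per second),
    = kg·m²·s⁻²·A⁻¹.
So Wb² = kg²·m⁴·s⁻⁴·A⁻².
Sv = J/kg (equivalent dose = energy per mass),
    = m²·s⁻².
Hz = 1/s = s⁻¹ (frequency is cycles per second).
So Hz² = s⁻².
Combining: Ω·Wb²·Sv·Hz² = (kg·m²·s⁻³·A⁻²) · (kg²·m⁴·s⁻⁴·A⁻²) · (m²·s⁻²) · s⁻² = kg³·m⁸·s⁻¹¹·A⁻⁴.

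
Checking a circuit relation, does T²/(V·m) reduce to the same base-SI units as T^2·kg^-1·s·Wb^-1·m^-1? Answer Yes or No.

No

Left side:
  V = W/A (potential = power per current),
      = kg·m²·s⁻³·A⁻¹.
  So V⁻¹ = kg⁻¹·m⁻²·s³·A.
  T = Wb/m² (flux density = flux per area),
      = kg·s⁻²·A⁻¹.
  So T² = kg²·s⁻⁴·A⁻².
  Combining: V⁻¹·m⁻¹·T² = (kg⁻¹·m⁻²·s³·A) · m⁻¹ · (kg²·s⁻⁴·A⁻²) = kg·m⁻³·s⁻¹·A⁻¹.
Right side:
  T = Wb/m² (flux density = flux per area),
      = kg·s⁻²·A⁻¹.
  So T² = kg²·s⁻⁴·A⁻².
  Wb = V·s (flux: a volt is a weber per second),
      = kg·m²·s⁻²·A⁻¹.
  So Wb⁻¹ = kg⁻¹·m⁻²·s²·A.
  Combining: T²·kg⁻¹·s·Wb⁻¹·m⁻¹ = (kg²·s⁻⁴·A⁻²) · kg⁻¹ · s · (kg⁻¹·m⁻²·s²·A) · m⁻¹ = m⁻³·s⁻¹·A⁻¹.
Left is kg·m⁻³·s⁻¹·A⁻¹; right is m⁻³·s⁻¹·A⁻¹ — different.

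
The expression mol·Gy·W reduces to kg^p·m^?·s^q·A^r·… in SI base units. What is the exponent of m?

4

Gy = J/kg (absorbed dose = energy per mass),
    = m²·s⁻².
W = J/s (power = energy per time),
    = kg·m²·s⁻³.
Combining: mol·Gy·W = mol · (m²·s⁻²) · (kg·m²·s⁻³) = kg·m⁴·s⁻⁵·mol.
The exponent of m is 4.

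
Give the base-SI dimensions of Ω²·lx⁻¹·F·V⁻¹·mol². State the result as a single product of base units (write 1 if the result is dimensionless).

Ω = kg·m²·s⁻³·A⁻².
So Ω² = kg²·m⁴·s⁻⁶·A⁻⁴.
lx = m⁻²·cd.
So lx⁻¹ = m²·cd⁻¹.
F = kg⁻¹·m⁻²·s⁴·A².
V = kg·m²·s⁻³·A⁻¹.
So V⁻¹ = kg⁻¹·m⁻²·s³·A.
Combining: Ω²·lx⁻¹·F·V⁻¹·mol² = (kg²·m⁴·s⁻⁶·A⁻⁴) · (m²·cd⁻¹) · (kg⁻¹·m⁻²·s⁴·A²) · (kg⁻¹·m⁻²·s³·A) · mol² = m²·s·A⁻¹·mol²·cd⁻¹.

m²·s·A⁻¹·mol²·cd⁻¹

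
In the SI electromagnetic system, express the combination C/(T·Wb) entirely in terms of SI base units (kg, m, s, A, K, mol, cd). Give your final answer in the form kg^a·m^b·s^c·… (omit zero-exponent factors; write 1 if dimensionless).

C = A·s = s·A (charge = current × time).
T = Wb/m² (flux density = flux per area),
    = kg·s⁻²·A⁻¹.
So T⁻¹ = kg⁻¹·s²·A.
Wb = V·s (flux: a volt is a weber per second),
    = kg·m²·s⁻²·A⁻¹.
So Wb⁻¹ = kg⁻¹·m⁻²·s²·A.
Combining: C·T⁻¹·Wb⁻¹ = (s·A) · (kg⁻¹·s²·A) · (kg⁻¹·m⁻²·s²·A) = kg⁻²·m⁻²·s⁵·A³.

kg⁻²·m⁻²·s⁵·A³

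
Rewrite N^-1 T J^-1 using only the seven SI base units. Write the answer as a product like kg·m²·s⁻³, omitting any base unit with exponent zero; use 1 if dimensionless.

kg⁻¹·m⁻³·s²·A⁻¹

N = kg·m·s⁻².
So N⁻¹ = kg⁻¹·m⁻¹·s².
T = kg·s⁻²·A⁻¹.
J = kg·m²·s⁻².
So J⁻¹ = kg⁻¹·m⁻²·s².
Combining: N⁻¹·T·J⁻¹ = (kg⁻¹·m⁻¹·s²) · (kg·s⁻²·A⁻¹) · (kg⁻¹·m⁻²·s²) = kg⁻¹·m⁻³·s²·A⁻¹.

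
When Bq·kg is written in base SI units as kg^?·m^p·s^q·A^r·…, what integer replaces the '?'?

Bq = 1/s = s⁻¹ (activity is decays per second).
Combining: Bq·kg = s⁻¹ · kg = kg·s⁻¹.
The exponent of kg is 1.

1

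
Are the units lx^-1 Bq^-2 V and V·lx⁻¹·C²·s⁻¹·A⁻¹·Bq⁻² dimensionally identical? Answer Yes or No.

No

Left side:
  lx = lm/m² (illuminance = luminous flux per area),
      = m⁻²·cd.
  So lx⁻¹ = m²·cd⁻¹.
  Bq = 1/s = s⁻¹ (activity is decays per second).
  So Bq⁻² = s².
  V = W/A (potential = power per current),
      = kg·m²·s⁻³·A⁻¹.
  Combining: lx⁻¹·Bq⁻²·V = (m²·cd⁻¹) · s² · (kg·m²·s⁻³·A⁻¹) = kg·m⁴·s⁻¹·A⁻¹·cd⁻¹.
Right side:
  V = kg·m²·s⁻³·A⁻¹.
  lx = m⁻²·cd.
  So lx⁻¹ = m²·cd⁻¹.
  C = s·A.
  So C² = s²·A².
  Bq = s⁻¹.
  So Bq⁻² = s².
  Combining: V·lx⁻¹·C²·s⁻¹·A⁻¹·Bq⁻² = (kg·m²·s⁻³·A⁻¹) · (m²·cd⁻¹) · (s²·A²) · s⁻¹ · A⁻¹ · s² = kg·m⁴·cd⁻¹.
Left is kg·m⁴·s⁻¹·A⁻¹·cd⁻¹; right is kg·m⁴·cd⁻¹ — different.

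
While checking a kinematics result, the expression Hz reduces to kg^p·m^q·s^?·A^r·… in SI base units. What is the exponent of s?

Hz = s⁻¹.
The exponent of s is -1.

-1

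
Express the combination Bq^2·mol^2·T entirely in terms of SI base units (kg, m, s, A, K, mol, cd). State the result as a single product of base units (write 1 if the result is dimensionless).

Bq = s⁻¹.
So Bq² = s⁻².
T = kg·s⁻²·A⁻¹.
Combining: Bq²·mol²·T = s⁻² · mol² · (kg·s⁻²·A⁻¹) = kg·s⁻⁴·A⁻¹·mol².

kg·s⁻⁴·A⁻¹·mol²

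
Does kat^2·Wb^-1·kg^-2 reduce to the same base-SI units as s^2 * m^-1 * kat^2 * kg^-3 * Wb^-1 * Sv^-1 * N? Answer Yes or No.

No

Left side:
  kat = mol/s = s⁻¹·mol (catalytic activity).
  So kat² = s⁻²·mol².
  Wb = V·s (flux: a volt is a weber per second),
      = kg·m²·s⁻²·A⁻¹.
  So Wb⁻¹ = kg⁻¹·m⁻²·s²·A.
  Combining: kat²·Wb⁻¹·kg⁻² = (s⁻²·mol²) · (kg⁻¹·m⁻²·s²·A) · kg⁻² = kg⁻³·m⁻²·A·mol².
Right side:
  kat = s⁻¹·mol.
  So kat² = s⁻²·mol².
  Wb = kg·m²·s⁻²·A⁻¹.
  So Wb⁻¹ = kg⁻¹·m⁻²·s²·A.
  Sv = m²·s⁻².
  So Sv⁻¹ = m⁻²·s².
  N = kg·m·s⁻².
  Combining: s²·m⁻¹·kat²·kg⁻³·Wb⁻¹·Sv⁻¹·N = s² · m⁻¹ · (s⁻²·mol²) · kg⁻³ · (kg⁻¹·m⁻²·s²·A) · (m⁻²·s²) · (kg·m·s⁻²) = kg⁻³·m⁻⁴·s²·A·mol².
Left is kg⁻³·m⁻²·A·mol²; right is kg⁻³·m⁻⁴·s²·A·mol² — different.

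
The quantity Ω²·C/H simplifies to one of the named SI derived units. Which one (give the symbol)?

Ω = V/A (resistance = voltage per current),
    = kg·m²·s⁻³·A⁻².
So Ω² = kg²·m⁴·s⁻⁶·A⁻⁴.
H = Wb/A (inductance = flux per current),
    = kg·m²·s⁻²·A⁻².
So H⁻¹ = kg⁻¹·m⁻²·s²·A².
C = A·s = s·A (charge = current × time).
Combining: Ω²·H⁻¹·C = (kg²·m⁴·s⁻⁶·A⁻⁴) · (kg⁻¹·m⁻²·s²·A²) · (s·A) = kg·m²·s⁻³·A⁻¹.
kg·m²·s⁻³·A⁻¹ is the base-SI form of the volt.

V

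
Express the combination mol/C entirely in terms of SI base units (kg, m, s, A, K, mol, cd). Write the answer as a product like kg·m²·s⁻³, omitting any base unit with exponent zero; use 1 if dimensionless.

s⁻¹·A⁻¹·mol

C = A·s = s·A (charge = current × time).
So C⁻¹ = s⁻¹·A⁻¹.
Combining: mol·C⁻¹ = mol · (s⁻¹·A⁻¹) = s⁻¹·A⁻¹·mol.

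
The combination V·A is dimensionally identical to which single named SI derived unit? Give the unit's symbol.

V = W/A (potential = power per current),
    = kg·m²·s⁻³·A⁻¹.
Combining: V·A = (kg·m²·s⁻³·A⁻¹) · A = kg·m²·s⁻³.
kg·m²·s⁻³ is the base-SI form of the watt.

W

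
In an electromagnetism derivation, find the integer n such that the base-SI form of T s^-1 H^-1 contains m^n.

-2

T = Wb/m² (flux density = flux per area),
    = kg·s⁻²·A⁻¹.
H = Wb/A (inductance = flux per current),
    = kg·m²·s⁻²·A⁻².
So H⁻¹ = kg⁻¹·m⁻²·s²·A².
Combining: T·s⁻¹·H⁻¹ = (kg·s⁻²·A⁻¹) · s⁻¹ · (kg⁻¹·m⁻²·s²·A²) = m⁻²·s⁻¹·A.
The exponent of m is -2.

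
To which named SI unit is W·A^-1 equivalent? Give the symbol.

W = J/s (power = energy per time),
    = kg·m²·s⁻³.
Combining: W·A⁻¹ = (kg·m²·s⁻³) · A⁻¹ = kg·m²·s⁻³·A⁻¹.
kg·m²·s⁻³·A⁻¹ is the base-SI form of the volt.

V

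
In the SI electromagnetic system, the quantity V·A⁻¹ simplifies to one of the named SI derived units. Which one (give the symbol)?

Ω

V = W/A (potential = power per current),
    = kg·m²·s⁻³·A⁻¹.
Combining: V·A⁻¹ = (kg·m²·s⁻³·A⁻¹) · A⁻¹ = kg·m²·s⁻³·A⁻².
kg·m²·s⁻³·A⁻² is the base-SI form of the ohm.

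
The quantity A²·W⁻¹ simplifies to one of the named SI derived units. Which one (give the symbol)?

S

W = J/s (power = energy per time),
    = kg·m²·s⁻³.
So W⁻¹ = kg⁻¹·m⁻²·s³.
Combining: A²·W⁻¹ = A² · (kg⁻¹·m⁻²·s³) = kg⁻¹·m⁻²·s³·A².
kg⁻¹·m⁻²·s³·A² is the base-SI form of the siemens.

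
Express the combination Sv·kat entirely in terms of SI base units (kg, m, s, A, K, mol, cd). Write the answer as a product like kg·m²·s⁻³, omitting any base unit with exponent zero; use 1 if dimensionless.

m²·s⁻³·mol

Sv = J/kg (equivalent dose = energy per mass),
    = m²·s⁻².
kat = mol/s = s⁻¹·mol (catalytic activity).
Combining: Sv·kat = (m²·s⁻²) · (s⁻¹·mol) = m²·s⁻³·mol.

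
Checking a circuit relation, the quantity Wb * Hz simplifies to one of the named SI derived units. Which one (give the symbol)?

V

Wb = kg·m²·s⁻²·A⁻¹.
Hz = s⁻¹.
Combining: Wb·Hz = (kg·m²·s⁻²·A⁻¹) · s⁻¹ = kg·m²·s⁻³·A⁻¹.
kg·m²·s⁻³·A⁻¹ is the base-SI form of the volt.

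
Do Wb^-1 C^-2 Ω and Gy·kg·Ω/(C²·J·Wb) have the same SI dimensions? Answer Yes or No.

Left side:
  Wb = kg·m²·s⁻²·A⁻¹.
  So Wb⁻¹ = kg⁻¹·m⁻²·s²·A.
  C = s·A.
  So C⁻² = s⁻²·A⁻².
  Ω = kg·m²·s⁻³·A⁻².
  Combining: Wb⁻¹·C⁻²·Ω = (kg⁻¹·m⁻²·s²·A) · (s⁻²·A⁻²) · (kg·m²·s⁻³·A⁻²) = s⁻³·A⁻³.
Right side:
  Gy = J/kg (absorbed dose = energy per mass),
      = m²·s⁻².
  C = A·s = s·A (charge = current × time).
  So C⁻² = s⁻²·A⁻².
  J = N·m (work = force × distance),
      = kg·m²·s⁻².
  So J⁻¹ = kg⁻¹·m⁻²·s².
  Ω = V/A (resistance = voltage per current),
      = kg·m²·s⁻³·A⁻².
  Wb = V·s (flux: a volt is a weber per second),
      = kg·m²·s⁻²·A⁻¹.
  So Wb⁻¹ = kg⁻¹·m⁻²·s²·A.
  Combining: Gy·C⁻²·kg·J⁻¹·Ω·Wb⁻¹ = (m²·s⁻²) · (s⁻²·A⁻²) · kg · (kg⁻¹·m⁻²·s²) · (kg·m²·s⁻³·A⁻²) · (kg⁻¹·m⁻²·s²·A) = s⁻³·A⁻³.
Both reduce to s⁻³·A⁻³.

Yes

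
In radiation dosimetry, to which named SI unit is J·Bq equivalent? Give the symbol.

J = N·m (work = force × distance),
    = kg·m²·s⁻².
Bq = 1/s = s⁻¹ (activity is decays per second).
Combining: J·Bq = (kg·m²·s⁻²) · s⁻¹ = kg·m²·s⁻³.
kg·m²·s⁻³ is the base-SI form of the watt.

W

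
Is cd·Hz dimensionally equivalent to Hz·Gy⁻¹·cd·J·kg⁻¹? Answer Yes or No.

Left side:
  Hz = 1/s = s⁻¹ (frequency is cycles per second).
  Combining: cd·Hz = cd · s⁻¹ = s⁻¹·cd.
Right side:
  Hz = 1/s = s⁻¹ (frequency is cycles per second).
  Gy = J/kg (absorbed dose = energy per mass),
      = m²·s⁻².
  So Gy⁻¹ = m⁻²·s².
  J = N·m (work = force × distance),
      = kg·m²·s⁻².
  Combining: Hz·Gy⁻¹·cd·J·kg⁻¹ = s⁻¹ · (m⁻²·s²) · cd · (kg·m²·s⁻²) · kg⁻¹ = s⁻¹·cd.
Both reduce to s⁻¹·cd.

Yes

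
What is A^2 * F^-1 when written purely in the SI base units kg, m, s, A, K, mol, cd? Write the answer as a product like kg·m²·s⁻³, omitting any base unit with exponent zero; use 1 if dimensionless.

F = C/V (capacitance = charge per voltage),
    = A·s/(kg·m²·s⁻³·A⁻¹) (substituting C and V),
    = kg⁻¹·m⁻²·s⁴·A².
So F⁻¹ = kg·m²·s⁻⁴·A⁻².
Combining: A²·F⁻¹ = A² · (kg·m²·s⁻⁴·A⁻²) = kg·m²·s⁻⁴.

kg·m²·s⁻⁴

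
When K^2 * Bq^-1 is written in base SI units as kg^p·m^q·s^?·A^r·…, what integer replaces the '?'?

1

Bq = 1/s = s⁻¹ (activity is decays per second).
So Bq⁻¹ = s.
Combining: K²·Bq⁻¹ = K² · s = s·K².
The exponent of s is 1.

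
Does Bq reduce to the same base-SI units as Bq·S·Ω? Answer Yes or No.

Left side:
  Bq = s⁻¹.
Right side:
  Bq = 1/s = s⁻¹ (activity is decays per second).
  S = 1/Ω (conductance is reciprocal resistance),
      = kg⁻¹·m⁻²·s³·A².
  Ω = V/A (resistance = voltage per current),
      = kg·m²·s⁻³·A⁻².
  Combining: Bq·S·Ω = s⁻¹ · (kg⁻¹·m⁻²·s³·A²) · (kg·m²·s⁻³·A⁻²) = s⁻¹.
Both reduce to s⁻¹.

Yes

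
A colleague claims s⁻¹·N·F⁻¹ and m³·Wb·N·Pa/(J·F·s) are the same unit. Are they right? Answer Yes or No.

Left side:
  N = kg·m/s² = kg·m·s⁻² (force = mass × acceleration).
  F = C/V (capacitance = charge per voltage),
      = A·s/(kg·m²·s⁻³·A⁻¹) (substituting C and V),
      = kg⁻¹·m⁻²·s⁴·A².
  So F⁻¹ = kg·m²·s⁻⁴·A⁻².
  Combining: s⁻¹·N·F⁻¹ = s⁻¹ · (kg·m·s⁻²) · (kg·m²·s⁻⁴·A⁻²) = kg²·m³·s⁻⁷·A⁻².
Right side:
  J = kg·m²·s⁻².
  So J⁻¹ = kg⁻¹·m⁻²·s².
  F = kg⁻¹·m⁻²·s⁴·A².
  So F⁻¹ = kg·m²·s⁻⁴·A⁻².
  Wb = kg·m²·s⁻²·A⁻¹.
  N = kg·m·s⁻².
  Pa = kg·m⁻¹·s⁻².
  Combining: m³·J⁻¹·F⁻¹·s⁻¹·Wb·N·Pa = m³ · (kg⁻¹·m⁻²·s²) · (kg·m²·s⁻⁴·A⁻²) · s⁻¹ · (kg·m²·s⁻²·A⁻¹) · (kg·m·s⁻²) · (kg·m⁻¹·s⁻²) = kg³·m⁵·s⁻⁹·A⁻³.
Left is kg²·m³·s⁻⁷·A⁻²; right is kg³·m⁵·s⁻⁹·A⁻³ — different.

No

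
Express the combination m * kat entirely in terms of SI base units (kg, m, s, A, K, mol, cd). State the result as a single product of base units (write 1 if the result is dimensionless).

m·s⁻¹·mol

kat = mol/s = s⁻¹·mol (catalytic activity).
Combining: m·kat = m · (s⁻¹·mol) = m·s⁻¹·mol.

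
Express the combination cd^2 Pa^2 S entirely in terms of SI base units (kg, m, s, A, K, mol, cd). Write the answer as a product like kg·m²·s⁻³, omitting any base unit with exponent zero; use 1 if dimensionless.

Pa = N/m² (pressure = force per area),
    = kg·m⁻¹·s⁻².
So Pa² = kg²·m⁻²·s⁻⁴.
S = 1/Ω (conductance is reciprocal resistance),
    = kg⁻¹·m⁻²·s³·A².
Combining: cd²·Pa²·S = cd² · (kg²·m⁻²·s⁻⁴) · (kg⁻¹·m⁻²·s³·A²) = kg·m⁻⁴·s⁻¹·A²·cd².

kg·m⁻⁴·s⁻¹·A²·cd²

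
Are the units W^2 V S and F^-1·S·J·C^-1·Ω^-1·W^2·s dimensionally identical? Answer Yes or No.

Left side:
  W = J/s (power = energy per time),
      = kg·m²·s⁻³.
  So W² = kg²·m⁴·s⁻⁶.
  V = W/A (potential = power per current),
      = kg·m²·s⁻³·A⁻¹.
  S = 1/Ω (conductance is reciprocal resistance),
      = kg⁻¹·m⁻²·s³·A².
  Combining: W²·V·S = (kg²·m⁴·s⁻⁶) · (kg·m²·s⁻³·A⁻¹) · (kg⁻¹·m⁻²·s³·A²) = kg²·m⁴·s⁻⁶·A.
Right side:
  F = C/V (capacitance = charge per voltage),
      = A·s/(kg·m²·s⁻³·A⁻¹) (substituting C and V),
      = kg⁻¹·m⁻²·s⁴·A².
  So F⁻¹ = kg·m²·s⁻⁴·A⁻².
  S = 1/Ω (conductance is reciprocal resistance),
      = kg⁻¹·m⁻²·s³·A².
  J = N·m (work = force × distance),
      = kg·m²·s⁻².
  C = A·s = s·A (charge = current × time).
  So C⁻¹ = s⁻¹·A⁻¹.
  Ω = V/A (resistance = voltage per current),
      = kg·m²·s⁻³·A⁻².
  So Ω⁻¹ = kg⁻¹·m⁻²·s³·A².
  W = J/s (power = energy per time),
      = kg·m²·s⁻³.
  So W² = kg²·m⁴·s⁻⁶.
  Combining: F⁻¹·S·J·C⁻¹·Ω⁻¹·W²·s = (kg·m²·s⁻⁴·A⁻²) · (kg⁻¹·m⁻²·s³·A²) · (kg·m²·s⁻²) · (s⁻¹·A⁻¹) · (kg⁻¹·m⁻²·s³·A²) · (kg²·m⁴·s⁻⁶) · s = kg²·m⁴·s⁻⁶·A.
Both reduce to kg²·m⁴·s⁻⁶·A.

Yes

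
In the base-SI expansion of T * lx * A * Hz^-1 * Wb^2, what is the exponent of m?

2

T = Wb/m² (flux density = flux per area),
    = kg·s⁻²·A⁻¹.
lx = lm/m² (illuminance = luminous flux per area),
    = m⁻²·cd.
Hz = 1/s = s⁻¹ (frequency is cycles per second).
So Hz⁻¹ = s.
Wb = V·s (flux: a volt is a weber per second),
    = kg·m²·s⁻²·A⁻¹.
So Wb² = kg²·m⁴·s⁻⁴·A⁻².
Combining: T·lx·A·Hz⁻¹·Wb² = (kg·s⁻²·A⁻¹) · (m⁻²·cd) · A · s · (kg²·m⁴·s⁻⁴·A⁻²) = kg³·m²·s⁻⁵·A⁻²·cd.
The exponent of m is 2.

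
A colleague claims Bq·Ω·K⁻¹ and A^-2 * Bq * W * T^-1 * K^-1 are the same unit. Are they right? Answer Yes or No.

No

Left side:
  Bq = s⁻¹.
  Ω = kg·m²·s⁻³·A⁻².
  Combining: Bq·Ω·K⁻¹ = s⁻¹ · (kg·m²·s⁻³·A⁻²) · K⁻¹ = kg·m²·s⁻⁴·A⁻²·K⁻¹.
Right side:
  Bq = s⁻¹.
  W = kg·m²·s⁻³.
  T = kg·s⁻²·A⁻¹.
  So T⁻¹ = kg⁻¹·s²·A.
  Combining: A⁻²·Bq·W·T⁻¹·K⁻¹ = A⁻² · s⁻¹ · (kg·m²·s⁻³) · (kg⁻¹·s²·A) · K⁻¹ = m²·s⁻²·A⁻¹·K⁻¹.
Left is kg·m²·s⁻⁴·A⁻²·K⁻¹; right is m²·s⁻²·A⁻¹·K⁻¹ — different.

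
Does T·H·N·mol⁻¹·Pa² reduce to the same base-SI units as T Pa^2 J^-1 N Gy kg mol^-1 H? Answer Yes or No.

Yes

Left side:
  T = kg·s⁻²·A⁻¹.
  H = kg·m²·s⁻²·A⁻².
  N = kg·m·s⁻².
  Pa = kg·m⁻¹·s⁻².
  So Pa² = kg²·m⁻²·s⁻⁴.
  Combining: T·H·N·mol⁻¹·Pa² = (kg·s⁻²·A⁻¹) · (kg·m²·s⁻²·A⁻²) · (kg·m·s⁻²) · mol⁻¹ · (kg²·m⁻²·s⁻⁴) = kg⁵·m·s⁻¹⁰·A⁻³·mol⁻¹.
Right side:
  T = kg·s⁻²·A⁻¹.
  Pa = kg·m⁻¹·s⁻².
  So Pa² = kg²·m⁻²·s⁻⁴.
  J = kg·m²·s⁻².
  So J⁻¹ = kg⁻¹·m⁻²·s².
  N = kg·m·s⁻².
  Gy = m²·s⁻².
  H = kg·m²·s⁻²·A⁻².
  Combining: T·Pa²·J⁻¹·N·Gy·kg·mol⁻¹·H = (kg·s⁻²·A⁻¹) · (kg²·m⁻²·s⁻⁴) · (kg⁻¹·m⁻²·s²) · (kg·m·s⁻²) · (m²·s⁻²) · kg · mol⁻¹ · (kg·m²·s⁻²·A⁻²) = kg⁵·m·s⁻¹⁰·A⁻³·mol⁻¹.
Both reduce to kg⁵·m·s⁻¹⁰·A⁻³·mol⁻¹.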